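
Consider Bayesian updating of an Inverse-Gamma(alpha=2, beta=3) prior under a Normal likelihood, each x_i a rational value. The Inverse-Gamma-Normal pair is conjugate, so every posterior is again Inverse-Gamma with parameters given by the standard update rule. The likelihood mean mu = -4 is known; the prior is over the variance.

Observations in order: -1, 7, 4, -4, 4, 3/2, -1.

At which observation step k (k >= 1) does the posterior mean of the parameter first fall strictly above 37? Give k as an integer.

k = 3

obs 1: x=-1 → posterior Inverse-Gamma(5/2, 15/2)
obs 2: x=7 → posterior Inverse-Gamma(3, 68)
obs 3: x=4 → posterior Inverse-Gamma(7/2, 100)
obs 4: x=-4 → posterior Inverse-Gamma(4, 100)
obs 5: x=4 → posterior Inverse-Gamma(9/2, 132)
obs 6: x=3/2 → posterior Inverse-Gamma(5, 1177/8)
obs 7: x=-1 → posterior Inverse-Gamma(11/2, 1213/8)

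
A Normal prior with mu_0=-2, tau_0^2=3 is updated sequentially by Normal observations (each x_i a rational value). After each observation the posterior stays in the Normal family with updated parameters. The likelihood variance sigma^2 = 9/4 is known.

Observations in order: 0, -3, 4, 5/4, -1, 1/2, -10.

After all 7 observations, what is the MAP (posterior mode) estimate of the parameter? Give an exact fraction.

-39/31

obs 1: x=0 → posterior Normal(-6/7, 9/7)
obs 2: x=-3 → posterior Normal(-18/11, 9/11)
obs 3: x=4 → posterior Normal(-2/15, 3/5)
obs 4: x=5/4 → posterior Normal(3/19, 9/19)
obs 5: x=-1 → posterior Normal(-1/23, 9/23)
obs 6: x=1/2 → posterior Normal(1/27, 1/3)
obs 7: x=-10 → posterior Normal(-39/31, 9/31)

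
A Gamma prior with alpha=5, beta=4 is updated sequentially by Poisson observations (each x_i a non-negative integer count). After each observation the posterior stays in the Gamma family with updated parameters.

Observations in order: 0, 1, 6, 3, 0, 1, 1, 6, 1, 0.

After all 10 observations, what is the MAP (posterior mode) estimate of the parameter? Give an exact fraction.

23/14

obs 1: x=0 → posterior Gamma(5, 5)
obs 2: x=1 → posterior Gamma(6, 6)
obs 3: x=6 → posterior Gamma(12, 7)
obs 4: x=3 → posterior Gamma(15, 8)
obs 5: x=0 → posterior Gamma(15, 9)
obs 6: x=1 → posterior Gamma(16, 10)
obs 7: x=1 → posterior Gamma(17, 11)
obs 8: x=6 → posterior Gamma(23, 12)
obs 9: x=1 → posterior Gamma(24, 13)
obs 10: x=0 → posterior Gamma(24, 14)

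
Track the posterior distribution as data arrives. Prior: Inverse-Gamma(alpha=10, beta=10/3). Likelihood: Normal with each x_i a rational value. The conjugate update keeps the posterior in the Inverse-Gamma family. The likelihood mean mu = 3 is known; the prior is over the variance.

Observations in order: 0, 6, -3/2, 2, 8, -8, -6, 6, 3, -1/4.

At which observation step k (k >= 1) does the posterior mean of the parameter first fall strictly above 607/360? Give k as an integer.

obs 1: x=0 → posterior Inverse-Gamma(21/2, 47/6)
obs 2: x=6 → posterior Inverse-Gamma(11, 37/3)
obs 3: x=-3/2 → posterior Inverse-Gamma(23/2, 539/24)
obs 4: x=2 → posterior Inverse-Gamma(12, 551/24)
obs 5: x=8 → posterior Inverse-Gamma(25/2, 851/24)
obs 6: x=-8 → posterior Inverse-Gamma(13, 2303/24)
obs 7: x=-6 → posterior Inverse-Gamma(27/2, 3275/24)
obs 8: x=6 → posterior Inverse-Gamma(14, 3383/24)
obs 9: x=3 → posterior Inverse-Gamma(29/2, 3383/24)
obs 10: x=-1/4 → posterior Inverse-Gamma(15, 14039/96)

k = 3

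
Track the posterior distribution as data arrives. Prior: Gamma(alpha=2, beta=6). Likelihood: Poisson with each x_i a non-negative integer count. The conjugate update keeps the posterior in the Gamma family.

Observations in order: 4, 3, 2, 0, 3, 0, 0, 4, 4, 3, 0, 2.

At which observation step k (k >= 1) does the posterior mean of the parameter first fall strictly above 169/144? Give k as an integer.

k = 3

obs 1: x=4 → posterior Gamma(6, 7)
obs 2: x=3 → posterior Gamma(9, 8)
obs 3: x=2 → posterior Gamma(11, 9)
obs 4: x=0 → posterior Gamma(11, 10)
obs 5: x=3 → posterior Gamma(14, 11)
obs 6: x=0 → posterior Gamma(14, 12)
obs 7: x=0 → posterior Gamma(14, 13)
obs 8: x=4 → posterior Gamma(18, 14)
obs 9: x=4 → posterior Gamma(22, 15)
obs 10: x=3 → posterior Gamma(25, 16)
obs 11: x=0 → posterior Gamma(25, 17)
obs 12: x=2 → posterior Gamma(27, 18)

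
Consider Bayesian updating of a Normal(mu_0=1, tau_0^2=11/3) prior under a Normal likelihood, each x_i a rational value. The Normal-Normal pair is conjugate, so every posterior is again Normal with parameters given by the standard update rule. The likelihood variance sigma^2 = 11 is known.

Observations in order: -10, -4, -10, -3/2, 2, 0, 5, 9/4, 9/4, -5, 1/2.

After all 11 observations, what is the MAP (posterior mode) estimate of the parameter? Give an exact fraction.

obs 1: x=-10 → posterior Normal(-7/4, 11/4)
obs 2: x=-4 → posterior Normal(-11/5, 11/5)
obs 3: x=-10 → posterior Normal(-7/2, 11/6)
obs 4: x=-3/2 → posterior Normal(-45/14, 11/7)
obs 5: x=2 → posterior Normal(-41/16, 11/8)
obs 6: x=0 → posterior Normal(-41/18, 11/9)
obs 7: x=5 → posterior Normal(-31/20, 11/10)
obs 8: x=9/4 → posterior Normal(-53/44, 1)
obs 9: x=9/4 → posterior Normal(-11/12, 11/12)
obs 10: x=-5 → posterior Normal(-16/13, 11/13)
obs 11: x=1/2 → posterior Normal(-31/28, 11/14)

-31/28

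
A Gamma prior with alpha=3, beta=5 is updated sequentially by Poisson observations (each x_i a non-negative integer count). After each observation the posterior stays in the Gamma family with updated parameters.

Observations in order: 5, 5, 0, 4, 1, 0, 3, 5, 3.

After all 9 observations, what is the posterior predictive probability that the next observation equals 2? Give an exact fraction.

50131538450646661945449291433639936/191751059232884086668491363525390625

obs 1: x=5 → posterior Gamma(8, 6)
obs 2: x=5 → posterior Gamma(13, 7)
obs 3: x=0 → posterior Gamma(13, 8)
obs 4: x=4 → posterior Gamma(17, 9)
obs 5: x=1 → posterior Gamma(18, 10)
obs 6: x=0 → posterior Gamma(18, 11)
obs 7: x=3 → posterior Gamma(21, 12)
obs 8: x=5 → posterior Gamma(26, 13)
obs 9: x=3 → posterior Gamma(29, 14)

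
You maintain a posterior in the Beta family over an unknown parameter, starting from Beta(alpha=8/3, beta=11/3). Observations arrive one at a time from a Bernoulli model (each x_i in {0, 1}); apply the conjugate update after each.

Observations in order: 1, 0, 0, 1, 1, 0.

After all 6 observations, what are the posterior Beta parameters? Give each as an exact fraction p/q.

obs 1: x=1 → posterior Beta(11/3, 11/3)
obs 2: x=0 → posterior Beta(11/3, 14/3)
obs 3: x=0 → posterior Beta(11/3, 17/3)
obs 4: x=1 → posterior Beta(14/3, 17/3)
obs 5: x=1 → posterior Beta(17/3, 17/3)
obs 6: x=0 → posterior Beta(17/3, 20/3)

alpha=17/3, beta=20/3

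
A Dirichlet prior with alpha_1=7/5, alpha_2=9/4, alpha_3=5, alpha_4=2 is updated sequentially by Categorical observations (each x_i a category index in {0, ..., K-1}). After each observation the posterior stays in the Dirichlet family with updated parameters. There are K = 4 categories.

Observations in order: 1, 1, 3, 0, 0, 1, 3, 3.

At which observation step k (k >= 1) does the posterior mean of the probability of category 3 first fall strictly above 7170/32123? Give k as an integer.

obs 1: x=1 → posterior Dirichlet(7/5, 13/4, 5, 2)
obs 2: x=1 → posterior Dirichlet(7/5, 17/4, 5, 2)
obs 3: x=3 → posterior Dirichlet(7/5, 17/4, 5, 3)
obs 4: x=0 → posterior Dirichlet(12/5, 17/4, 5, 3)
obs 5: x=0 → posterior Dirichlet(17/5, 17/4, 5, 3)
obs 6: x=1 → posterior Dirichlet(17/5, 21/4, 5, 3)
obs 7: x=3 → posterior Dirichlet(17/5, 21/4, 5, 4)
obs 8: x=3 → posterior Dirichlet(17/5, 21/4, 5, 5)

k = 7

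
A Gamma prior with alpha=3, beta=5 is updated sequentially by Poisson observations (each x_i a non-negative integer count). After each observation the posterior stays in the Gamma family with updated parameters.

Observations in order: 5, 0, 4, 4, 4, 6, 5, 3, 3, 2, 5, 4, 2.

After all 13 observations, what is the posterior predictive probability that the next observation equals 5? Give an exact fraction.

obs 1: x=5 → posterior Gamma(8, 6)
obs 2: x=0 → posterior Gamma(8, 7)
obs 3: x=4 → posterior Gamma(12, 8)
obs 4: x=4 → posterior Gamma(16, 9)
obs 5: x=4 → posterior Gamma(20, 10)
obs 6: x=6 → posterior Gamma(26, 11)
obs 7: x=5 → posterior Gamma(31, 12)
obs 8: x=3 → posterior Gamma(34, 13)
obs 9: x=3 → posterior Gamma(37, 14)
obs 10: x=2 → posterior Gamma(39, 15)
obs 11: x=5 → posterior Gamma(44, 16)
obs 12: x=4 → posterior Gamma(48, 17)
obs 13: x=2 → posterior Gamma(50, 18)

1835089129547293077528852422366538233357611136938047478753759844106240/21451025166995254149858876344653692285151317490817439630771066475687099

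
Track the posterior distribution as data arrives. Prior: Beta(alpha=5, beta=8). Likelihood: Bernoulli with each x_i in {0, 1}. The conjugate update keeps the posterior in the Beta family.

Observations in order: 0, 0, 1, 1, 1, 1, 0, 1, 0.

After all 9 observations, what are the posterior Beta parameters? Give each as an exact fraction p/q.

obs 1: x=0 → posterior Beta(5, 9)
obs 2: x=0 → posterior Beta(5, 10)
obs 3: x=1 → posterior Beta(6, 10)
obs 4: x=1 → posterior Beta(7, 10)
obs 5: x=1 → posterior Beta(8, 10)
obs 6: x=1 → posterior Beta(9, 10)
obs 7: x=0 → posterior Beta(9, 11)
obs 8: x=1 → posterior Beta(10, 11)
obs 9: x=0 → posterior Beta(10, 12)

alpha=10, beta=12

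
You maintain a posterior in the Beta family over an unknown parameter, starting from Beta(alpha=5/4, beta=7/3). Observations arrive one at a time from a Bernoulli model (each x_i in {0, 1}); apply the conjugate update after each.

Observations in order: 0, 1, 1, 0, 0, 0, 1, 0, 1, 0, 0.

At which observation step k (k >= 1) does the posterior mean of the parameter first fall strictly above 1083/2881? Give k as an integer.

obs 1: x=0 → posterior Beta(5/4, 10/3)
obs 2: x=1 → posterior Beta(9/4, 10/3)
obs 3: x=1 → posterior Beta(13/4, 10/3)
obs 4: x=0 → posterior Beta(13/4, 13/3)
obs 5: x=0 → posterior Beta(13/4, 16/3)
obs 6: x=0 → posterior Beta(13/4, 19/3)
obs 7: x=1 → posterior Beta(17/4, 19/3)
obs 8: x=0 → posterior Beta(17/4, 22/3)
obs 9: x=1 → posterior Beta(21/4, 22/3)
obs 10: x=0 → posterior Beta(21/4, 25/3)
obs 11: x=0 → posterior Beta(21/4, 28/3)

k = 2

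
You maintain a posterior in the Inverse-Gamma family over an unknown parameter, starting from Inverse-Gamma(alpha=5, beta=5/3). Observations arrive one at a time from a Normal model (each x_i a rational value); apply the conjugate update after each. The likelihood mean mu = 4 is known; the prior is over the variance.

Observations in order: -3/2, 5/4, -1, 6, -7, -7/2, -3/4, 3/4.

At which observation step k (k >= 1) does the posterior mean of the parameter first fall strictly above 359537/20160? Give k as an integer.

obs 1: x=-3/2 → posterior Inverse-Gamma(11/2, 403/24)
obs 2: x=5/4 → posterior Inverse-Gamma(6, 1975/96)
obs 3: x=-1 → posterior Inverse-Gamma(13/2, 3175/96)
obs 4: x=6 → posterior Inverse-Gamma(7, 3367/96)
obs 5: x=-7 → posterior Inverse-Gamma(15/2, 9175/96)
obs 6: x=-7/2 → posterior Inverse-Gamma(8, 11875/96)
obs 7: x=-3/4 → posterior Inverse-Gamma(17/2, 6479/48)
obs 8: x=3/4 → posterior Inverse-Gamma(9, 13465/96)

k = 7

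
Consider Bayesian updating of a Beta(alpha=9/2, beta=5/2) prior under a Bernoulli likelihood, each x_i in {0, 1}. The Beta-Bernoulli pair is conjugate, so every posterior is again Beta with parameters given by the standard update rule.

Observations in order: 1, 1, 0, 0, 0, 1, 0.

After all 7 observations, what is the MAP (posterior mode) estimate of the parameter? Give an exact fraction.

13/24

obs 1: x=1 → posterior Beta(11/2, 5/2)
obs 2: x=1 → posterior Beta(13/2, 5/2)
obs 3: x=0 → posterior Beta(13/2, 7/2)
obs 4: x=0 → posterior Beta(13/2, 9/2)
obs 5: x=0 → posterior Beta(13/2, 11/2)
obs 6: x=1 → posterior Beta(15/2, 11/2)
obs 7: x=0 → posterior Beta(15/2, 13/2)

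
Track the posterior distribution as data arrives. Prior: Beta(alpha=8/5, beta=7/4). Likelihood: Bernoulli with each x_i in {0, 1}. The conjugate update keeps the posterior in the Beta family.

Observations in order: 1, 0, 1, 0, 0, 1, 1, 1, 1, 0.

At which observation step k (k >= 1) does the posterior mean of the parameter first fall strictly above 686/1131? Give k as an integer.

k = 9

obs 1: x=1 → posterior Beta(13/5, 7/4)
obs 2: x=0 → posterior Beta(13/5, 11/4)
obs 3: x=1 → posterior Beta(18/5, 11/4)
obs 4: x=0 → posterior Beta(18/5, 15/4)
obs 5: x=0 → posterior Beta(18/5, 19/4)
obs 6: x=1 → posterior Beta(23/5, 19/4)
obs 7: x=1 → posterior Beta(28/5, 19/4)
obs 8: x=1 → posterior Beta(33/5, 19/4)
obs 9: x=1 → posterior Beta(38/5, 19/4)
obs 10: x=0 → posterior Beta(38/5, 23/4)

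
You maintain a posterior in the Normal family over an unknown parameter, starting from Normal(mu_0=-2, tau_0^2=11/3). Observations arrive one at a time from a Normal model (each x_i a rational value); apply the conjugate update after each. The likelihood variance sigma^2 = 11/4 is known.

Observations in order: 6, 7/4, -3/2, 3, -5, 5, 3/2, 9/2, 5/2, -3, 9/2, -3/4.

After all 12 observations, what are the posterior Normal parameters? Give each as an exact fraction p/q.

obs 1: x=6 → posterior Normal(18/7, 11/7)
obs 2: x=7/4 → posterior Normal(25/11, 1)
obs 3: x=-3/2 → posterior Normal(19/15, 11/15)
obs 4: x=3 → posterior Normal(31/19, 11/19)
obs 5: x=-5 → posterior Normal(11/23, 11/23)
obs 6: x=5 → posterior Normal(31/27, 11/27)
obs 7: x=3/2 → posterior Normal(37/31, 11/31)
obs 8: x=9/2 → posterior Normal(11/7, 11/35)
obs 9: x=5/2 → posterior Normal(5/3, 11/39)
obs 10: x=-3 → posterior Normal(53/43, 11/43)
obs 11: x=9/2 → posterior Normal(71/47, 11/47)
obs 12: x=-3/4 → posterior Normal(4/3, 11/51)

mu_0=4/3, tau_0^2=11/51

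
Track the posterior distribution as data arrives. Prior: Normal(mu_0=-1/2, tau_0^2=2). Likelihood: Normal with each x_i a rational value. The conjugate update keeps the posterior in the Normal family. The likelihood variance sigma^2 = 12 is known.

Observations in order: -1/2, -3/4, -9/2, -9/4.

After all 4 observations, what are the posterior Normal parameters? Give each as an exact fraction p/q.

mu_0=-11/10, tau_0^2=6/5

obs 1: x=-1/2 → posterior Normal(-1/2, 12/7)
obs 2: x=-3/4 → posterior Normal(-17/32, 3/2)
obs 3: x=-9/2 → posterior Normal(-35/36, 4/3)
obs 4: x=-9/4 → posterior Normal(-11/10, 6/5)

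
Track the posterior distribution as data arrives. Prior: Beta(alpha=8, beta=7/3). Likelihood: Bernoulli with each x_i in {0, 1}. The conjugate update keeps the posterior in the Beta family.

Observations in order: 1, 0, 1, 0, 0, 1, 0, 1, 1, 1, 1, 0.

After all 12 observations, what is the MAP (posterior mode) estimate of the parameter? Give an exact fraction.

obs 1: x=1 → posterior Beta(9, 7/3)
obs 2: x=0 → posterior Beta(9, 10/3)
obs 3: x=1 → posterior Beta(10, 10/3)
obs 4: x=0 → posterior Beta(10, 13/3)
obs 5: x=0 → posterior Beta(10, 16/3)
obs 6: x=1 → posterior Beta(11, 16/3)
obs 7: x=0 → posterior Beta(11, 19/3)
obs 8: x=1 → posterior Beta(12, 19/3)
obs 9: x=1 → posterior Beta(13, 19/3)
obs 10: x=1 → posterior Beta(14, 19/3)
obs 11: x=1 → posterior Beta(15, 19/3)
obs 12: x=0 → posterior Beta(15, 22/3)

42/61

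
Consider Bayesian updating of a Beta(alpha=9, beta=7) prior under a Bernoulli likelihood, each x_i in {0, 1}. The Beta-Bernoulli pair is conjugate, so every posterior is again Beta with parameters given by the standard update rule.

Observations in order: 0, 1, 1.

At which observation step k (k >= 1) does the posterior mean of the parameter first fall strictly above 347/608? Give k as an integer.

k = 3

obs 1: x=0 → posterior Beta(9, 8)
obs 2: x=1 → posterior Beta(10, 8)
obs 3: x=1 → posterior Beta(11, 8)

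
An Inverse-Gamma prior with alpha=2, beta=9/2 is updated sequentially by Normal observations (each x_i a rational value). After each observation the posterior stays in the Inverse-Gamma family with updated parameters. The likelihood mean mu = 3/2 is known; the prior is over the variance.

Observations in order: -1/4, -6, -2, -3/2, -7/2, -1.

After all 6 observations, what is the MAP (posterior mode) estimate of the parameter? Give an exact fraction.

obs 1: x=-1/4 → posterior Inverse-Gamma(5/2, 193/32)
obs 2: x=-6 → posterior Inverse-Gamma(3, 1093/32)
obs 3: x=-2 → posterior Inverse-Gamma(7/2, 1289/32)
obs 4: x=-3/2 → posterior Inverse-Gamma(4, 1433/32)
obs 5: x=-7/2 → posterior Inverse-Gamma(9/2, 1833/32)
obs 6: x=-1 → posterior Inverse-Gamma(5, 1933/32)

1933/192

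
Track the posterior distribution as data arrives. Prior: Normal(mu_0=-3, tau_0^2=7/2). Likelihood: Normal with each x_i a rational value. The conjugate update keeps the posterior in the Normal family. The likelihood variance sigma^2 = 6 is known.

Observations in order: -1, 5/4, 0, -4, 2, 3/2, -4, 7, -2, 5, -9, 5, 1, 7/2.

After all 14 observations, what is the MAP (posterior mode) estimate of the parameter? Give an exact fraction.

31/440

obs 1: x=-1 → posterior Normal(-43/19, 42/19)
obs 2: x=5/4 → posterior Normal(-137/104, 21/13)
obs 3: x=0 → posterior Normal(-137/132, 14/11)
obs 4: x=-4 → posterior Normal(-249/160, 21/20)
obs 5: x=2 → posterior Normal(-193/188, 42/47)
obs 6: x=3/2 → posterior Normal(-151/216, 7/9)
obs 7: x=-4 → posterior Normal(-263/244, 42/61)
obs 8: x=7 → posterior Normal(-67/272, 21/34)
obs 9: x=-2 → posterior Normal(-41/100, 14/25)
obs 10: x=5 → posterior Normal(17/328, 21/41)
obs 11: x=-9 → posterior Normal(-235/356, 42/89)
obs 12: x=5 → posterior Normal(-95/384, 7/16)
obs 13: x=1 → posterior Normal(-67/412, 42/103)
obs 14: x=7/2 → posterior Normal(31/440, 21/55)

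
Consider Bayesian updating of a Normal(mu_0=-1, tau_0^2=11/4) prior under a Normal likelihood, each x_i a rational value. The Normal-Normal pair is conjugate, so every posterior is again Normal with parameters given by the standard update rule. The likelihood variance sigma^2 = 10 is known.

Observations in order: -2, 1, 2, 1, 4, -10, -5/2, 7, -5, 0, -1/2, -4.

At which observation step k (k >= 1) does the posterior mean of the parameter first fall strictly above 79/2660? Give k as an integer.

obs 1: x=-2 → posterior Normal(-62/51, 110/51)
obs 2: x=1 → posterior Normal(-51/62, 55/31)
obs 3: x=2 → posterior Normal(-29/73, 110/73)
obs 4: x=1 → posterior Normal(-3/14, 55/42)
obs 5: x=4 → posterior Normal(26/95, 22/19)
obs 6: x=-10 → posterior Normal(-42/53, 55/53)
obs 7: x=-5/2 → posterior Normal(-223/234, 110/117)
obs 8: x=7 → posterior Normal(-69/256, 55/64)
obs 9: x=-5 → posterior Normal(-179/278, 110/139)
obs 10: x=0 → posterior Normal(-179/300, 11/15)
obs 11: x=-1/2 → posterior Normal(-95/161, 110/161)
obs 12: x=-4 → posterior Normal(-139/172, 55/86)

k = 5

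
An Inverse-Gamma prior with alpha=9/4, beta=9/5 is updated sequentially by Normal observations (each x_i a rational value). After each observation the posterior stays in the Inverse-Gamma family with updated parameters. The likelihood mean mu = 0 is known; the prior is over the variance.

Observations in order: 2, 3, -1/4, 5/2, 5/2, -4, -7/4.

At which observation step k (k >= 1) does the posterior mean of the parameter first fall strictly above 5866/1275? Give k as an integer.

k = 6

obs 1: x=2 → posterior Inverse-Gamma(11/4, 19/5)
obs 2: x=3 → posterior Inverse-Gamma(13/4, 83/10)
obs 3: x=-1/4 → posterior Inverse-Gamma(15/4, 1333/160)
obs 4: x=5/2 → posterior Inverse-Gamma(17/4, 1833/160)
obs 5: x=5/2 → posterior Inverse-Gamma(19/4, 2333/160)
obs 6: x=-4 → posterior Inverse-Gamma(21/4, 3613/160)
obs 7: x=-7/4 → posterior Inverse-Gamma(23/4, 1929/80)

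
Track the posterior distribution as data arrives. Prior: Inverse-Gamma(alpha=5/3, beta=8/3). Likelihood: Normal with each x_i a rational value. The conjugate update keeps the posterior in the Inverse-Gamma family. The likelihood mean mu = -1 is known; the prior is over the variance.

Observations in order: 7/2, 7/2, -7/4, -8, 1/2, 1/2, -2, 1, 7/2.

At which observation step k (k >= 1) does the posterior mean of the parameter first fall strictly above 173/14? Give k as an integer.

obs 1: x=7/2 → posterior Inverse-Gamma(13/6, 307/24)
obs 2: x=7/2 → posterior Inverse-Gamma(8/3, 275/12)
obs 3: x=-7/4 → posterior Inverse-Gamma(19/6, 2227/96)
obs 4: x=-8 → posterior Inverse-Gamma(11/3, 4579/96)
obs 5: x=1/2 → posterior Inverse-Gamma(25/6, 4687/96)
obs 6: x=1/2 → posterior Inverse-Gamma(14/3, 4795/96)
obs 7: x=-2 → posterior Inverse-Gamma(31/6, 4843/96)
obs 8: x=1 → posterior Inverse-Gamma(17/3, 5035/96)
obs 9: x=7/2 → posterior Inverse-Gamma(37/6, 6007/96)

k = 2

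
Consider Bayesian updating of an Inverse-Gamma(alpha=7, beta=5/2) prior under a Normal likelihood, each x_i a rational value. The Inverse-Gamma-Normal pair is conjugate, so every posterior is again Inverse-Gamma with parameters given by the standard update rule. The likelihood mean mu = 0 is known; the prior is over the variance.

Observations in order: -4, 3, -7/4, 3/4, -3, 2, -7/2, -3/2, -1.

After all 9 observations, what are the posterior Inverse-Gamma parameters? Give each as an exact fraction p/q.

alpha=23/2, beta=497/16

obs 1: x=-4 → posterior Inverse-Gamma(15/2, 21/2)
obs 2: x=3 → posterior Inverse-Gamma(8, 15)
obs 3: x=-7/4 → posterior Inverse-Gamma(17/2, 529/32)
obs 4: x=3/4 → posterior Inverse-Gamma(9, 269/16)
obs 5: x=-3 → posterior Inverse-Gamma(19/2, 341/16)
obs 6: x=2 → posterior Inverse-Gamma(10, 373/16)
obs 7: x=-7/2 → posterior Inverse-Gamma(21/2, 471/16)
obs 8: x=-3/2 → posterior Inverse-Gamma(11, 489/16)
obs 9: x=-1 → posterior Inverse-Gamma(23/2, 497/16)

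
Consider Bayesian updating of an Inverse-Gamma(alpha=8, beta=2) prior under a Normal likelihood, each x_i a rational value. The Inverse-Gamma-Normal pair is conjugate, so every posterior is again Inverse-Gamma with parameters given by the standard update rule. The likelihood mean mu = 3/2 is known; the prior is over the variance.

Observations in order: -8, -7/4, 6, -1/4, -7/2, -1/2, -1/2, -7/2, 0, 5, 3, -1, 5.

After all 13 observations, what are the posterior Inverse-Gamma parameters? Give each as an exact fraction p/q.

alpha=29/2, beta=1771/16

obs 1: x=-8 → posterior Inverse-Gamma(17/2, 377/8)
obs 2: x=-7/4 → posterior Inverse-Gamma(9, 1677/32)
obs 3: x=6 → posterior Inverse-Gamma(19/2, 2001/32)
obs 4: x=-1/4 → posterior Inverse-Gamma(10, 1025/16)
obs 5: x=-7/2 → posterior Inverse-Gamma(21/2, 1225/16)
obs 6: x=-1/2 → posterior Inverse-Gamma(11, 1257/16)
obs 7: x=-1/2 → posterior Inverse-Gamma(23/2, 1289/16)
obs 8: x=-7/2 → posterior Inverse-Gamma(12, 1489/16)
obs 9: x=0 → posterior Inverse-Gamma(25/2, 1507/16)
obs 10: x=5 → posterior Inverse-Gamma(13, 1605/16)
obs 11: x=3 → posterior Inverse-Gamma(27/2, 1623/16)
obs 12: x=-1 → posterior Inverse-Gamma(14, 1673/16)
obs 13: x=5 → posterior Inverse-Gamma(29/2, 1771/16)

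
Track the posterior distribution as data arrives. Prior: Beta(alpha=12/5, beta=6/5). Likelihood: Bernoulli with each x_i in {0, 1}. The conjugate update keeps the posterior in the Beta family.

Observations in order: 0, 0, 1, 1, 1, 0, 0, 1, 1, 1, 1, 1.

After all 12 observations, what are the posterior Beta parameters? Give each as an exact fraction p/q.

alpha=52/5, beta=26/5

obs 1: x=0 → posterior Beta(12/5, 11/5)
obs 2: x=0 → posterior Beta(12/5, 16/5)
obs 3: x=1 → posterior Beta(17/5, 16/5)
obs 4: x=1 → posterior Beta(22/5, 16/5)
obs 5: x=1 → posterior Beta(27/5, 16/5)
obs 6: x=0 → posterior Beta(27/5, 21/5)
obs 7: x=0 → posterior Beta(27/5, 26/5)
obs 8: x=1 → posterior Beta(32/5, 26/5)
obs 9: x=1 → posterior Beta(37/5, 26/5)
obs 10: x=1 → posterior Beta(42/5, 26/5)
obs 11: x=1 → posterior Beta(47/5, 26/5)
obs 12: x=1 → posterior Beta(52/5, 26/5)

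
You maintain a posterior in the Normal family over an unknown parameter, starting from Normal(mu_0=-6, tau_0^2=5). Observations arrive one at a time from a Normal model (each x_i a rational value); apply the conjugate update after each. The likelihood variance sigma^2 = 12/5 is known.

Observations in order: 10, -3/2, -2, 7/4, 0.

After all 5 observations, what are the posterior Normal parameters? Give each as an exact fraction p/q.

obs 1: x=10 → posterior Normal(178/37, 60/37)
obs 2: x=-3/2 → posterior Normal(281/124, 30/31)
obs 3: x=-2 → posterior Normal(181/174, 20/29)
obs 4: x=7/4 → posterior Normal(537/448, 15/28)
obs 5: x=0 → posterior Normal(537/548, 60/137)

mu_0=537/548, tau_0^2=60/137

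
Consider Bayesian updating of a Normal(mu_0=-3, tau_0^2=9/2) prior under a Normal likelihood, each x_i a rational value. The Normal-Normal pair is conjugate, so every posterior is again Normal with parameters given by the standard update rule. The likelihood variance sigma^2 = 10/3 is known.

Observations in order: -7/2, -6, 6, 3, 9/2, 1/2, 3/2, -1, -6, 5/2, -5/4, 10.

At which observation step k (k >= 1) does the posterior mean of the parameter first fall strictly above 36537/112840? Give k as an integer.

obs 1: x=-7/2 → posterior Normal(-309/94, 90/47)
obs 2: x=-6 → posterior Normal(-633/148, 45/37)
obs 3: x=6 → posterior Normal(-309/202, 90/101)
obs 4: x=3 → posterior Normal(-147/256, 45/64)
obs 5: x=9/2 → posterior Normal(48/155, 18/31)
obs 6: x=1/2 → posterior Normal(123/364, 45/91)
obs 7: x=3/2 → posterior Normal(102/209, 90/209)
obs 8: x=-1 → posterior Normal(75/236, 45/118)
obs 9: x=-6 → posterior Normal(-87/263, 90/263)
obs 10: x=5/2 → posterior Normal(-39/580, 9/29)
obs 11: x=-5/4 → posterior Normal(-213/1268, 90/317)
obs 12: x=10 → posterior Normal(867/1376, 45/172)

k = 6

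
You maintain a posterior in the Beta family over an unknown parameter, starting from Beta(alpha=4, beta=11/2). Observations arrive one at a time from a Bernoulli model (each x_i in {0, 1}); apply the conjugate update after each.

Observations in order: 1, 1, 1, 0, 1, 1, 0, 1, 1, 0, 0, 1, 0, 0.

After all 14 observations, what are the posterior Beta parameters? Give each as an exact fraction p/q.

obs 1: x=1 → posterior Beta(5, 11/2)
obs 2: x=1 → posterior Beta(6, 11/2)
obs 3: x=1 → posterior Beta(7, 11/2)
obs 4: x=0 → posterior Beta(7, 13/2)
obs 5: x=1 → posterior Beta(8, 13/2)
obs 6: x=1 → posterior Beta(9, 13/2)
obs 7: x=0 → posterior Beta(9, 15/2)
obs 8: x=1 → posterior Beta(10, 15/2)
obs 9: x=1 → posterior Beta(11, 15/2)
obs 10: x=0 → posterior Beta(11, 17/2)
obs 11: x=0 → posterior Beta(11, 19/2)
obs 12: x=1 → posterior Beta(12, 19/2)
obs 13: x=0 → posterior Beta(12, 21/2)
obs 14: x=0 → posterior Beta(12, 23/2)

alpha=12, beta=23/2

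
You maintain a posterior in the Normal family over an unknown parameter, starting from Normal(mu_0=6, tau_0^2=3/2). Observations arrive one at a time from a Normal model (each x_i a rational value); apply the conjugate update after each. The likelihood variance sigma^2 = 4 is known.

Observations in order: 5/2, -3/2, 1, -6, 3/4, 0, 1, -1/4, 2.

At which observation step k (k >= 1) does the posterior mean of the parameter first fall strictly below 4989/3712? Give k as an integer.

obs 1: x=5/2 → posterior Normal(111/22, 12/11)
obs 2: x=-3/2 → posterior Normal(51/14, 6/7)
obs 3: x=1 → posterior Normal(54/17, 12/17)
obs 4: x=-6 → posterior Normal(9/5, 3/5)
obs 5: x=3/4 → posterior Normal(153/92, 12/23)
obs 6: x=0 → posterior Normal(153/104, 6/13)
obs 7: x=1 → posterior Normal(165/116, 12/29)
obs 8: x=-1/4 → posterior Normal(81/64, 3/8)
obs 9: x=2 → posterior Normal(93/70, 12/35)

k = 8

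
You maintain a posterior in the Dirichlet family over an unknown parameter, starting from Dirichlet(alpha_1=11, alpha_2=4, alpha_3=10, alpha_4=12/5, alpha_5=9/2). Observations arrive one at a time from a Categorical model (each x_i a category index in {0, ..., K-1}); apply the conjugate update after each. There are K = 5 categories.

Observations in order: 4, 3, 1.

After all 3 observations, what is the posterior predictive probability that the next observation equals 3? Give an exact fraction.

34/349

obs 1: x=4 → posterior Dirichlet(11, 4, 10, 12/5, 11/2)
obs 2: x=3 → posterior Dirichlet(11, 4, 10, 17/5, 11/2)
obs 3: x=1 → posterior Dirichlet(11, 5, 10, 17/5, 11/2)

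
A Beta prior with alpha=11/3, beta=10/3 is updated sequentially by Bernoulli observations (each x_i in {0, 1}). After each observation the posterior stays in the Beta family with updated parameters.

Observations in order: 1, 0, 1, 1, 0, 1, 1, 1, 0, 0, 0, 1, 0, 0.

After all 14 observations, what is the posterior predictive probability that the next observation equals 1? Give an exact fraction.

32/63

obs 1: x=1 → posterior Beta(14/3, 10/3)
obs 2: x=0 → posterior Beta(14/3, 13/3)
obs 3: x=1 → posterior Beta(17/3, 13/3)
obs 4: x=1 → posterior Beta(20/3, 13/3)
obs 5: x=0 → posterior Beta(20/3, 16/3)
obs 6: x=1 → posterior Beta(23/3, 16/3)
obs 7: x=1 → posterior Beta(26/3, 16/3)
obs 8: x=1 → posterior Beta(29/3, 16/3)
obs 9: x=0 → posterior Beta(29/3, 19/3)
obs 10: x=0 → posterior Beta(29/3, 22/3)
obs 11: x=0 → posterior Beta(29/3, 25/3)
obs 12: x=1 → posterior Beta(32/3, 25/3)
obs 13: x=0 → posterior Beta(32/3, 28/3)
obs 14: x=0 → posterior Beta(32/3, 31/3)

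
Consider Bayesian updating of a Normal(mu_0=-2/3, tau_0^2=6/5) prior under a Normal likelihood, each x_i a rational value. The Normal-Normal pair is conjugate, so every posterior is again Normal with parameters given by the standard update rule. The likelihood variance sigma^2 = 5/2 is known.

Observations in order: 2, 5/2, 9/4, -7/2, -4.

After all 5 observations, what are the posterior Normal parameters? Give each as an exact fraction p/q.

mu_0=-77/255, tau_0^2=6/17

obs 1: x=2 → posterior Normal(22/111, 30/37)
obs 2: x=5/2 → posterior Normal(16/21, 30/49)
obs 3: x=9/4 → posterior Normal(193/183, 30/61)
obs 4: x=-7/2 → posterior Normal(67/219, 30/73)
obs 5: x=-4 → posterior Normal(-77/255, 6/17)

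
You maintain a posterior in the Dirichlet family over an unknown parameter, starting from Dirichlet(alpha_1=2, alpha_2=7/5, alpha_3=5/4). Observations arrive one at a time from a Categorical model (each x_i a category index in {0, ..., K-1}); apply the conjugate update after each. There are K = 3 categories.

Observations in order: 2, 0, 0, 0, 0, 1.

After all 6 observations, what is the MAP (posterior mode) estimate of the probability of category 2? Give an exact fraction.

25/153

obs 1: x=2 → posterior Dirichlet(2, 7/5, 9/4)
obs 2: x=0 → posterior Dirichlet(3, 7/5, 9/4)
obs 3: x=0 → posterior Dirichlet(4, 7/5, 9/4)
obs 4: x=0 → posterior Dirichlet(5, 7/5, 9/4)
obs 5: x=0 → posterior Dirichlet(6, 7/5, 9/4)
obs 6: x=1 → posterior Dirichlet(6, 12/5, 9/4)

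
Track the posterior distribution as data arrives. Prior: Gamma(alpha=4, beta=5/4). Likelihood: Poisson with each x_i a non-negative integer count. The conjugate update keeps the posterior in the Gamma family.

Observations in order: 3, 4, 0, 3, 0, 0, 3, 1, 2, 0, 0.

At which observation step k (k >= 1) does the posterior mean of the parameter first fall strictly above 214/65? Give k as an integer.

obs 1: x=3 → posterior Gamma(7, 9/4)
obs 2: x=4 → posterior Gamma(11, 13/4)
obs 3: x=0 → posterior Gamma(11, 17/4)
obs 4: x=3 → posterior Gamma(14, 21/4)
obs 5: x=0 → posterior Gamma(14, 25/4)
obs 6: x=0 → posterior Gamma(14, 29/4)
obs 7: x=3 → posterior Gamma(17, 33/4)
obs 8: x=1 → posterior Gamma(18, 37/4)
obs 9: x=2 → posterior Gamma(20, 41/4)
obs 10: x=0 → posterior Gamma(20, 45/4)
obs 11: x=0 → posterior Gamma(20, 49/4)

k = 2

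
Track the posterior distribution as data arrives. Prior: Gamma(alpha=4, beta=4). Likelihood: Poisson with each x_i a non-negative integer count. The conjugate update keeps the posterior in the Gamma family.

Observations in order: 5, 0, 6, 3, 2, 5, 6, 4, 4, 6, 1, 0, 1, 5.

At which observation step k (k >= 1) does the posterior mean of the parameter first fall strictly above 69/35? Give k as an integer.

obs 1: x=5 → posterior Gamma(9, 5)
obs 2: x=0 → posterior Gamma(9, 6)
obs 3: x=6 → posterior Gamma(15, 7)
obs 4: x=3 → posterior Gamma(18, 8)
obs 5: x=2 → posterior Gamma(20, 9)
obs 6: x=5 → posterior Gamma(25, 10)
obs 7: x=6 → posterior Gamma(31, 11)
obs 8: x=4 → posterior Gamma(35, 12)
obs 9: x=4 → posterior Gamma(39, 13)
obs 10: x=6 → posterior Gamma(45, 14)
obs 11: x=1 → posterior Gamma(46, 15)
obs 12: x=0 → posterior Gamma(46, 16)
obs 13: x=1 → posterior Gamma(47, 17)
obs 14: x=5 → posterior Gamma(52, 18)

k = 3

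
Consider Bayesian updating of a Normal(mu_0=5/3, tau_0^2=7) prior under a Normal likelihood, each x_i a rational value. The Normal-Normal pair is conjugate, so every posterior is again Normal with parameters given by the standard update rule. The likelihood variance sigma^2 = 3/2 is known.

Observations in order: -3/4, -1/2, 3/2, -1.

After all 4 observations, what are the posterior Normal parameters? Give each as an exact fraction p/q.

mu_0=-11/118, tau_0^2=21/59

obs 1: x=-3/4 → posterior Normal(-11/34, 21/17)
obs 2: x=-1/2 → posterior Normal(-25/62, 21/31)
obs 3: x=3/2 → posterior Normal(17/90, 7/15)
obs 4: x=-1 → posterior Normal(-11/118, 21/59)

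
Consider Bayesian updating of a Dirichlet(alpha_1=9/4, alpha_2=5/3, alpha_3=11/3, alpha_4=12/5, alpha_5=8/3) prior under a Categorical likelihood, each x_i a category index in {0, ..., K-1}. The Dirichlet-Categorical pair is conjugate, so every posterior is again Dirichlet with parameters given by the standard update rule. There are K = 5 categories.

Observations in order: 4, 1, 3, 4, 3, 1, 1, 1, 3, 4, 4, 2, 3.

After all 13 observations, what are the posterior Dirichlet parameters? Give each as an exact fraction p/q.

obs 1: x=4 → posterior Dirichlet(9/4, 5/3, 11/3, 12/5, 11/3)
obs 2: x=1 → posterior Dirichlet(9/4, 8/3, 11/3, 12/5, 11/3)
obs 3: x=3 → posterior Dirichlet(9/4, 8/3, 11/3, 17/5, 11/3)
obs 4: x=4 → posterior Dirichlet(9/4, 8/3, 11/3, 17/5, 14/3)
obs 5: x=3 → posterior Dirichlet(9/4, 8/3, 11/3, 22/5, 14/3)
obs 6: x=1 → posterior Dirichlet(9/4, 11/3, 11/3, 22/5, 14/3)
obs 7: x=1 → posterior Dirichlet(9/4, 14/3, 11/3, 22/5, 14/3)
obs 8: x=1 → posterior Dirichlet(9/4, 17/3, 11/3, 22/5, 14/3)
obs 9: x=3 → posterior Dirichlet(9/4, 17/3, 11/3, 27/5, 14/3)
obs 10: x=4 → posterior Dirichlet(9/4, 17/3, 11/3, 27/5, 17/3)
obs 11: x=4 → posterior Dirichlet(9/4, 17/3, 11/3, 27/5, 20/3)
obs 12: x=2 → posterior Dirichlet(9/4, 17/3, 14/3, 27/5, 20/3)
obs 13: x=3 → posterior Dirichlet(9/4, 17/3, 14/3, 32/5, 20/3)

alpha_1=9/4, alpha_2=17/3, alpha_3=14/3, alpha_4=32/5, alpha_5=20/3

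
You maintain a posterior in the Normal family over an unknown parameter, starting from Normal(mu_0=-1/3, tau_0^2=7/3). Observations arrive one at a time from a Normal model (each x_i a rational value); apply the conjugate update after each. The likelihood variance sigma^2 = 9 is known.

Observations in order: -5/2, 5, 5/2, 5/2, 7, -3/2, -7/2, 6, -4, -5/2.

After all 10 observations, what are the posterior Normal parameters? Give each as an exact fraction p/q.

obs 1: x=-5/2 → posterior Normal(-53/68, 63/34)
obs 2: x=5 → posterior Normal(17/82, 63/41)
obs 3: x=5/2 → posterior Normal(13/24, 21/16)
obs 4: x=5/2 → posterior Normal(87/110, 63/55)
obs 5: x=7 → posterior Normal(185/124, 63/62)
obs 6: x=-3/2 → posterior Normal(82/69, 21/23)
obs 7: x=-7/2 → posterior Normal(115/152, 63/76)
obs 8: x=6 → posterior Normal(199/166, 63/83)
obs 9: x=-4 → posterior Normal(143/180, 7/10)
obs 10: x=-5/2 → posterior Normal(54/97, 63/97)

mu_0=54/97, tau_0^2=63/97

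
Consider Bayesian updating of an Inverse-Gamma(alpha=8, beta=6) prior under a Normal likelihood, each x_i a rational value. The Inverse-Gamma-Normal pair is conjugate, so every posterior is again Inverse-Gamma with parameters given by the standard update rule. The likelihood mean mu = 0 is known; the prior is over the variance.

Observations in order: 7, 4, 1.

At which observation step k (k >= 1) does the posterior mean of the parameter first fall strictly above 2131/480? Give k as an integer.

k = 2

obs 1: x=7 → posterior Inverse-Gamma(17/2, 61/2)
obs 2: x=4 → posterior Inverse-Gamma(9, 77/2)
obs 3: x=1 → posterior Inverse-Gamma(19/2, 39)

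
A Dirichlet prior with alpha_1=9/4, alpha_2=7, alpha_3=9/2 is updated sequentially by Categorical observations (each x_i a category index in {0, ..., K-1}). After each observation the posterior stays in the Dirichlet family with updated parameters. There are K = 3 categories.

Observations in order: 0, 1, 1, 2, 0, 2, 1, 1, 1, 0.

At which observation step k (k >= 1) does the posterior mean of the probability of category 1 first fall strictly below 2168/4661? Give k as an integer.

obs 1: x=0 → posterior Dirichlet(13/4, 7, 9/2)
obs 2: x=1 → posterior Dirichlet(13/4, 8, 9/2)
obs 3: x=1 → posterior Dirichlet(13/4, 9, 9/2)
obs 4: x=2 → posterior Dirichlet(13/4, 9, 11/2)
obs 5: x=0 → posterior Dirichlet(17/4, 9, 11/2)
obs 6: x=2 → posterior Dirichlet(17/4, 9, 13/2)
obs 7: x=1 → posterior Dirichlet(17/4, 10, 13/2)
obs 8: x=1 → posterior Dirichlet(17/4, 11, 13/2)
obs 9: x=1 → posterior Dirichlet(17/4, 12, 13/2)
obs 10: x=0 → posterior Dirichlet(21/4, 12, 13/2)

k = 6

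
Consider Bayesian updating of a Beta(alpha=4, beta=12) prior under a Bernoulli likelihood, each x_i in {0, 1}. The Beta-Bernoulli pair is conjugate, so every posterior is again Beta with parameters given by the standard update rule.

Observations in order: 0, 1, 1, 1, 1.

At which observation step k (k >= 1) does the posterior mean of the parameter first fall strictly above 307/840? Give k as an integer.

obs 1: x=0 → posterior Beta(4, 13)
obs 2: x=1 → posterior Beta(5, 13)
obs 3: x=1 → posterior Beta(6, 13)
obs 4: x=1 → posterior Beta(7, 13)
obs 5: x=1 → posterior Beta(8, 13)

k = 5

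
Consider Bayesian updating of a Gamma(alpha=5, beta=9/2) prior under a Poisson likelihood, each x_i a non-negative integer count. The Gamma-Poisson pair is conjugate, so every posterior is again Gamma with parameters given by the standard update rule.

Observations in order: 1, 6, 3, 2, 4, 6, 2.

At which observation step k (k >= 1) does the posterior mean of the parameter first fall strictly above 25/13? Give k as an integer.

k = 3

obs 1: x=1 → posterior Gamma(6, 11/2)
obs 2: x=6 → posterior Gamma(12, 13/2)
obs 3: x=3 → posterior Gamma(15, 15/2)
obs 4: x=2 → posterior Gamma(17, 17/2)
obs 5: x=4 → posterior Gamma(21, 19/2)
obs 6: x=6 → posterior Gamma(27, 21/2)
obs 7: x=2 → posterior Gamma(29, 23/2)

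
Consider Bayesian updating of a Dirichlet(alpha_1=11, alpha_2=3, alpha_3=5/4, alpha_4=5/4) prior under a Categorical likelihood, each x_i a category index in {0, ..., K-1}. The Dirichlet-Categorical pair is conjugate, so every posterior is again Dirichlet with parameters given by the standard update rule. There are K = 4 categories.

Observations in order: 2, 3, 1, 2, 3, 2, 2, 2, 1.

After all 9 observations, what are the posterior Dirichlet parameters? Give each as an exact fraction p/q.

obs 1: x=2 → posterior Dirichlet(11, 3, 9/4, 5/4)
obs 2: x=3 → posterior Dirichlet(11, 3, 9/4, 9/4)
obs 3: x=1 → posterior Dirichlet(11, 4, 9/4, 9/4)
obs 4: x=2 → posterior Dirichlet(11, 4, 13/4, 9/4)
obs 5: x=3 → posterior Dirichlet(11, 4, 13/4, 13/4)
obs 6: x=2 → posterior Dirichlet(11, 4, 17/4, 13/4)
obs 7: x=2 → posterior Dirichlet(11, 4, 21/4, 13/4)
obs 8: x=2 → posterior Dirichlet(11, 4, 25/4, 13/4)
obs 9: x=1 → posterior Dirichlet(11, 5, 25/4, 13/4)

alpha_1=11, alpha_2=5, alpha_3=25/4, alpha_4=13/4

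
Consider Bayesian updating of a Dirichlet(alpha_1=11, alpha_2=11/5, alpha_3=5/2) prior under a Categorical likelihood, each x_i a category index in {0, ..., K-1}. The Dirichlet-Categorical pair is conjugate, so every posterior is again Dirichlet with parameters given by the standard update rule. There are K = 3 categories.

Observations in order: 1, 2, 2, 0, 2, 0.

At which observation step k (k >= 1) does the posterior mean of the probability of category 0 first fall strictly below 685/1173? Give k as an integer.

k = 5

obs 1: x=1 → posterior Dirichlet(11, 16/5, 5/2)
obs 2: x=2 → posterior Dirichlet(11, 16/5, 7/2)
obs 3: x=2 → posterior Dirichlet(11, 16/5, 9/2)
obs 4: x=0 → posterior Dirichlet(12, 16/5, 9/2)
obs 5: x=2 → posterior Dirichlet(12, 16/5, 11/2)
obs 6: x=0 → posterior Dirichlet(13, 16/5, 11/2)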